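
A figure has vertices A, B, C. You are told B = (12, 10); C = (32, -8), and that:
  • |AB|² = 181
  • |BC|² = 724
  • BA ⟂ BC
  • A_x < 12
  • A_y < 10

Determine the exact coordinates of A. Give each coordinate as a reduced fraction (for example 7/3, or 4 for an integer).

1. A_x = 3  [[BA ⟂ BC ⇒ 20x-18y-60=0] ∩ [|A−(12, 10)|²=181]]
2. A_y = 0  [[BA ⟂ BC ⇒ 20x-18y-60=0] ∩ [|A−(12, 10)|²=181]]
   so A = (3, 0)

A = (3, 0)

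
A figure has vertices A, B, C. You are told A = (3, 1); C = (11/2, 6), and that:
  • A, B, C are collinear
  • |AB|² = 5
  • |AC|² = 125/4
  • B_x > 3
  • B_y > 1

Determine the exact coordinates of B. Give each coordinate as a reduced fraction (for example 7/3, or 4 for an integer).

1. B_x = 4  [[A, B, C are collinear ⇒ 5x-5/2y-25/2=0] ∩ [|B−(3, 1)|²=5]]
2. B_y = 3  [[A, B, C are collinear ⇒ 5x-5/2y-25/2=0] ∩ [|B−(3, 1)|²=5]]
   so B = (4, 3)

B = (4, 3)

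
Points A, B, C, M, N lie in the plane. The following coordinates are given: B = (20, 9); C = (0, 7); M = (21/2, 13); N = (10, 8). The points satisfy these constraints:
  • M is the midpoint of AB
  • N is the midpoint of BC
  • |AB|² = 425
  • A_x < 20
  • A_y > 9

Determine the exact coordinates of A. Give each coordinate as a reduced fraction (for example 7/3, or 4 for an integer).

A = (1, 17)

1. A_x = 1  [A = 2·M−B = 2·(21/2, 13)−(20, 9)]
2. A_y = 17  [A = 2·M−B = 2·(21/2, 13)−(20, 9)]
   so A = (1, 17)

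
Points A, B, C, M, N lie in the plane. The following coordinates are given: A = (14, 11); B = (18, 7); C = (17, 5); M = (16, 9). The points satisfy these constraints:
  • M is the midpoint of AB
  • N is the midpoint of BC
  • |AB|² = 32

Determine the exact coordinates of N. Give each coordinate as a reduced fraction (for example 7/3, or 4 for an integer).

1. N_x = 35/2  [2·N = B+C = (18, 7)+(17, 5)]
2. N_y = 6  [2·N = B+C = (18, 7)+(17, 5)]
   so N = (35/2, 6)

N = (35/2, 6)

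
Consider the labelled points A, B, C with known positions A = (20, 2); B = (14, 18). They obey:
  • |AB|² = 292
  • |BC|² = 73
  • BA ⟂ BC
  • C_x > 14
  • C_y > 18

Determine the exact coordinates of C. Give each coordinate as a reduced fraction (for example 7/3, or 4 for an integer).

1. C_x = 22  [[BA ⟂ BC ⇒ 6x-16y+204=0] ∩ [|C−(14, 18)|²=73]]
2. C_y = 21  [[BA ⟂ BC ⇒ 6x-16y+204=0] ∩ [|C−(14, 18)|²=73]]
   so C = (22, 21)

C = (22, 21)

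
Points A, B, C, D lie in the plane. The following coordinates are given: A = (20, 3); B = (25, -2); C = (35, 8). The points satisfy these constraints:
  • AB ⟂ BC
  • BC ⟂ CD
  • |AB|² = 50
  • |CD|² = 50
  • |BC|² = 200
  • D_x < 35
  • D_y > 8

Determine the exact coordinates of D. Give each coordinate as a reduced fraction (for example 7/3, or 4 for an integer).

D = (30, 13)

1. D_x = 30  [[BC ⟂ CD ⇒ 10x+10y-430=0] ∩ [|D−(35, 8)|²=50]]
2. D_y = 13  [[BC ⟂ CD ⇒ 10x+10y-430=0] ∩ [|D−(35, 8)|²=50]]
   so D = (30, 13)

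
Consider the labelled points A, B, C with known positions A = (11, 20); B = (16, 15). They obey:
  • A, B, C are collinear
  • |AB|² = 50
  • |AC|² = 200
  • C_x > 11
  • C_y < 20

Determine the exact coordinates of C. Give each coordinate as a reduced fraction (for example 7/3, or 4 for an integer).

C = (21, 10)

1. C_x = 21  [[A, B, C are collinear ⇒ 5x+5y-155=0] ∩ [|C−(11, 20)|²=200]]
2. C_y = 10  [[A, B, C are collinear ⇒ 5x+5y-155=0] ∩ [|C−(11, 20)|²=200]]
   so C = (21, 10)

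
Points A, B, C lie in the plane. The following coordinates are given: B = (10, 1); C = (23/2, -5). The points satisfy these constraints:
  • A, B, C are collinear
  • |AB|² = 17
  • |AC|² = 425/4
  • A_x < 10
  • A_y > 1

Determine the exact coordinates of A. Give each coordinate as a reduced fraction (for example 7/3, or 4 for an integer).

1. A_x = 9  [[A, B, C are collinear ⇒ 6x+3/2y-123/2=0] ∩ [|A−(10, 1)|²=17]]
2. A_y = 5  [[A, B, C are collinear ⇒ 6x+3/2y-123/2=0] ∩ [|A−(10, 1)|²=17]]
   so A = (9, 5)

A = (9, 5)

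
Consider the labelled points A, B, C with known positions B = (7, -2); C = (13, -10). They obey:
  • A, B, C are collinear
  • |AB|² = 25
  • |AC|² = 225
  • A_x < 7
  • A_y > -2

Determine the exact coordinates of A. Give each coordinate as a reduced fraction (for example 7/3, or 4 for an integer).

1. A_x = 4  [[A, B, C are collinear ⇒ 8x+6y-44=0] ∩ [|A−(7, -2)|²=25]]
2. A_y = 2  [[A, B, C are collinear ⇒ 8x+6y-44=0] ∩ [|A−(7, -2)|²=25]]
   so A = (4, 2)

A = (4, 2)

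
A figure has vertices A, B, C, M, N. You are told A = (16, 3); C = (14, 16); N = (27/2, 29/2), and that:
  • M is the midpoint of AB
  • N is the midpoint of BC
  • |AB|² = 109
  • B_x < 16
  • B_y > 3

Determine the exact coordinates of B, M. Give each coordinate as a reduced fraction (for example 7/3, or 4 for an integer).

B = (13, 13)
M = (29/2, 8)

1. B_x = 13  [B = 2·N−C = 2·(27/2, 29/2)−(14, 16)]
2. B_y = 13  [B = 2·N−C = 2·(27/2, 29/2)−(14, 16)]
   so B = (13, 13)
3. M_x = 29/2  [2·M = A+B = (16, 3)+(13, 13)]
4. M_y = 8  [2·M = A+B = (16, 3)+(13, 13)]
   so M = (29/2, 8)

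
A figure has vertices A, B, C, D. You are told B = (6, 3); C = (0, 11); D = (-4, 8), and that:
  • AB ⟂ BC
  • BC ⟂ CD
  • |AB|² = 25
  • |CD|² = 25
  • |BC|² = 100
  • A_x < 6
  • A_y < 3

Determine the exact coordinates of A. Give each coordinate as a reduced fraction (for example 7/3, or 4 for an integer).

A = (2, 0)

1. A_x = 2  [[AB ⟂ BC ⇒ 6x-8y-12=0] ∩ [|A−(6, 3)|²=25]]
2. A_y = 0  [[AB ⟂ BC ⇒ 6x-8y-12=0] ∩ [|A−(6, 3)|²=25]]
   so A = (2, 0)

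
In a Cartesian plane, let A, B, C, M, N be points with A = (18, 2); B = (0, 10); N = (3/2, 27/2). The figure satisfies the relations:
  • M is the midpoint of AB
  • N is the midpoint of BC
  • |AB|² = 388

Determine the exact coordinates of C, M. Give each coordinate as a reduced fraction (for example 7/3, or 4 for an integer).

1. M_x = 9  [2·M = A+B = (18, 2)+(0, 10)]
2. M_y = 6  [2·M = A+B = (18, 2)+(0, 10)]
   so M = (9, 6)
3. C_x = 3  [C = 2·N−B = 2·(3/2, 27/2)−(0, 10)]
4. C_y = 17  [C = 2·N−B = 2·(3/2, 27/2)−(0, 10)]
   so C = (3, 17)

C = (3, 17)
M = (9, 6)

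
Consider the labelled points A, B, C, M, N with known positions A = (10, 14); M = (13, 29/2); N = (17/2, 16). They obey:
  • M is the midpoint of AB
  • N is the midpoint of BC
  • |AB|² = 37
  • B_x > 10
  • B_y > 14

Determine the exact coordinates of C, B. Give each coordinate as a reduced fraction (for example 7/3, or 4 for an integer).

1. B_x = 16  [B = 2·M−A = 2·(13, 29/2)−(10, 14)]
2. B_y = 15  [B = 2·M−A = 2·(13, 29/2)−(10, 14)]
   so B = (16, 15)
3. C_x = 1  [C = 2·N−B = 2·(17/2, 16)−(16, 15)]
4. C_y = 17  [C = 2·N−B = 2·(17/2, 16)−(16, 15)]
   so C = (1, 17)

C = (1, 17)
B = (16, 15)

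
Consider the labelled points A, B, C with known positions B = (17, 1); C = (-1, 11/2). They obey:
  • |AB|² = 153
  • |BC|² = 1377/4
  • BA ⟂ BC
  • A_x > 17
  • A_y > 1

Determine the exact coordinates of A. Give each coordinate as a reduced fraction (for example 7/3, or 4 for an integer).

A = (20, 13)

1. A_x = 20  [[BA ⟂ BC ⇒ -18x+9/2y+603/2=0] ∩ [|A−(17, 1)|²=153]]
2. A_y = 13  [[BA ⟂ BC ⇒ -18x+9/2y+603/2=0] ∩ [|A−(17, 1)|²=153]]
   so A = (20, 13)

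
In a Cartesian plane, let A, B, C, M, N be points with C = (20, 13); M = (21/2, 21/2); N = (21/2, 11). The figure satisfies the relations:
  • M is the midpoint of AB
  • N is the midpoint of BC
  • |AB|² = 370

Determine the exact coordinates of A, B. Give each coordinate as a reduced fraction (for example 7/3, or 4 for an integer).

1. B_x = 1  [B = 2·N−C = 2·(21/2, 11)−(20, 13)]
2. B_y = 9  [B = 2·N−C = 2·(21/2, 11)−(20, 13)]
   so B = (1, 9)
3. A_x = 20  [A = 2·M−B = 2·(21/2, 21/2)−(1, 9)]
4. A_y = 12  [A = 2·M−B = 2·(21/2, 21/2)−(1, 9)]
   so A = (20, 12)

A = (20, 12)
B = (1, 9)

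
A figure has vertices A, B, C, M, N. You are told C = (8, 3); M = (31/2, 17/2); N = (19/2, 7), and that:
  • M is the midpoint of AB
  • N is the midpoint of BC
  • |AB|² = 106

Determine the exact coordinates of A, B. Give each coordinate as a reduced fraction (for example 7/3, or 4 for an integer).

1. B_x = 11  [B = 2·N−C = 2·(19/2, 7)−(8, 3)]
2. B_y = 11  [B = 2·N−C = 2·(19/2, 7)−(8, 3)]
   so B = (11, 11)
3. A_x = 20  [A = 2·M−B = 2·(31/2, 17/2)−(11, 11)]
4. A_y = 6  [A = 2·M−B = 2·(31/2, 17/2)−(11, 11)]
   so A = (20, 6)

A = (20, 6)
B = (11, 11)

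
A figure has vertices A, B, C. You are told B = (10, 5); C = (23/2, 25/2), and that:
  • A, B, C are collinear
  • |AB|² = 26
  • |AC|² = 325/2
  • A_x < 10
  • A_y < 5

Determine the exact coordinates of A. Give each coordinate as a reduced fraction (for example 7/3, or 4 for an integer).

1. A_x = 9  [[A, B, C are collinear ⇒ -15/2x+3/2y+135/2=0] ∩ [|A−(10, 5)|²=26]]
2. A_y = 0  [[A, B, C are collinear ⇒ -15/2x+3/2y+135/2=0] ∩ [|A−(10, 5)|²=26]]
   so A = (9, 0)

A = (9, 0)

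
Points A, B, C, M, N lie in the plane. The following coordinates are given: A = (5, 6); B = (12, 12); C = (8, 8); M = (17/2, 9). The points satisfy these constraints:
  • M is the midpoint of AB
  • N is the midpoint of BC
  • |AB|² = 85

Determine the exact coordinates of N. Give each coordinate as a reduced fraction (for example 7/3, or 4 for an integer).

N = (10, 10)

1. N_x = 10  [2·N = B+C = (12, 12)+(8, 8)]
2. N_y = 10  [2·N = B+C = (12, 12)+(8, 8)]
   so N = (10, 10)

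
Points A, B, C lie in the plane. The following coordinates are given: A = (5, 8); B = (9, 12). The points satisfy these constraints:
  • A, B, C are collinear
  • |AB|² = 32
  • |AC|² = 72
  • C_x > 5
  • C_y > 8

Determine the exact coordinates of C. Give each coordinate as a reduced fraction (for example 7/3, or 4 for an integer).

1. C_x = 11  [[A, B, C are collinear ⇒ -4x+4y-12=0] ∩ [|C−(5, 8)|²=72]]
2. C_y = 14  [[A, B, C are collinear ⇒ -4x+4y-12=0] ∩ [|C−(5, 8)|²=72]]
   so C = (11, 14)

C = (11, 14)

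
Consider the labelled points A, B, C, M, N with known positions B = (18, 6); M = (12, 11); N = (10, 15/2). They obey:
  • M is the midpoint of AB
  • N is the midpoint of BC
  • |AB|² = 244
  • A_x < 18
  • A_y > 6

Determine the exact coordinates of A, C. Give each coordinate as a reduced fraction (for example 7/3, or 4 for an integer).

1. A_x = 6  [A = 2·M−B = 2·(12, 11)−(18, 6)]
2. A_y = 16  [A = 2·M−B = 2·(12, 11)−(18, 6)]
   so A = (6, 16)
3. C_x = 2  [C = 2·N−B = 2·(10, 15/2)−(18, 6)]
4. C_y = 9  [C = 2·N−B = 2·(10, 15/2)−(18, 6)]
   so C = (2, 9)

A = (6, 16)
C = (2, 9)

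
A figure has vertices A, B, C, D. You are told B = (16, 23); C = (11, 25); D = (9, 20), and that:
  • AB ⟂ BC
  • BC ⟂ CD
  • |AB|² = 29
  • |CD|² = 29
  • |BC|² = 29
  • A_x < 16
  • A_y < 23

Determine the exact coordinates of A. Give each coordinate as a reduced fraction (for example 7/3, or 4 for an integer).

A = (14, 18)

1. A_x = 14  [[AB ⟂ BC ⇒ 5x-2y-34=0] ∩ [|A−(16, 23)|²=29]]
2. A_y = 18  [[AB ⟂ BC ⇒ 5x-2y-34=0] ∩ [|A−(16, 23)|²=29]]
   so A = (14, 18)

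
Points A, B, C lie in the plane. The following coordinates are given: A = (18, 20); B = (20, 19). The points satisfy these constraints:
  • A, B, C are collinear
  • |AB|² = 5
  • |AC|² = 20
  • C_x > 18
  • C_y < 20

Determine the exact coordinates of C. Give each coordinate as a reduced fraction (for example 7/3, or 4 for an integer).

C = (22, 18)

1. C_x = 22  [[A, B, C are collinear ⇒ 1x+2y-58=0] ∩ [|C−(18, 20)|²=20]]
2. C_y = 18  [[A, B, C are collinear ⇒ 1x+2y-58=0] ∩ [|C−(18, 20)|²=20]]
   so C = (22, 18)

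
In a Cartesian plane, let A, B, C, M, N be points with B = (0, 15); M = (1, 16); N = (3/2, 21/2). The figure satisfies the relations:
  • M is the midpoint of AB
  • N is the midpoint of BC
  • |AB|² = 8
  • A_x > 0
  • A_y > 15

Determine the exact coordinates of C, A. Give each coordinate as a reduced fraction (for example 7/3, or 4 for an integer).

C = (3, 6)
A = (2, 17)

1. A_x = 2  [A = 2·M−B = 2·(1, 16)−(0, 15)]
2. A_y = 17  [A = 2·M−B = 2·(1, 16)−(0, 15)]
   so A = (2, 17)
3. C_x = 3  [C = 2·N−B = 2·(3/2, 21/2)−(0, 15)]
4. C_y = 6  [C = 2·N−B = 2·(3/2, 21/2)−(0, 15)]
   so C = (3, 6)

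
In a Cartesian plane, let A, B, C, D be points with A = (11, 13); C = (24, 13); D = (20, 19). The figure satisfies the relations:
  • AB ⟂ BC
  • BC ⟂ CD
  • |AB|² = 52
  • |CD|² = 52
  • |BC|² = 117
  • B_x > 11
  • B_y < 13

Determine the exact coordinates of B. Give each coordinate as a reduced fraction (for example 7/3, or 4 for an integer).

B = (15, 7)

1. B_x = 15  [[BC ⟂ CD ⇒ 4x-6y-18=0] ∩ [|B−(11, 13)|²=52]]
2. B_y = 7  [[BC ⟂ CD ⇒ 4x-6y-18=0] ∩ [|B−(11, 13)|²=52]]
   so B = (15, 7)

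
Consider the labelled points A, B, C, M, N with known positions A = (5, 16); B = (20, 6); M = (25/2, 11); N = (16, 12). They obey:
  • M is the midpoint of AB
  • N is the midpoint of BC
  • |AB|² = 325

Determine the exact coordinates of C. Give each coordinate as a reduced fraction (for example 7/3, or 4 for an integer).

1. C_x = 12  [C = 2·N−B = 2·(16, 12)−(20, 6)]
2. C_y = 18  [C = 2·N−B = 2·(16, 12)−(20, 6)]
   so C = (12, 18)

C = (12, 18)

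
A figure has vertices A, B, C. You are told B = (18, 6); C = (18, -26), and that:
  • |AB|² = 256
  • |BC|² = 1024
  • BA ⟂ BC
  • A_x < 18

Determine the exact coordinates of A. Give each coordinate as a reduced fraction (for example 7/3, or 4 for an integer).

A = (2, 6)

1. A_x = 2  [[BA ⟂ BC ⇒ -32y+192=0] ∩ [|A−(18, 6)|²=256]]
2. A_y = 6  [[BA ⟂ BC ⇒ -32y+192=0] ∩ [|A−(18, 6)|²=256]]
   so A = (2, 6)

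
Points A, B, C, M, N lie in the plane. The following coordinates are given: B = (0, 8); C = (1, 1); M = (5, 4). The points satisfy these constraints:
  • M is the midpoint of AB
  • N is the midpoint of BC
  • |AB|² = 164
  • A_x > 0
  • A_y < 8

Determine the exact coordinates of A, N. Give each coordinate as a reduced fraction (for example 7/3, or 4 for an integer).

1. A_x = 10  [A = 2·M−B = 2·(5, 4)−(0, 8)]
2. A_y = 0  [A = 2·M−B = 2·(5, 4)−(0, 8)]
   so A = (10, 0)
3. N_x = 1/2  [2·N = B+C = (0, 8)+(1, 1)]
4. N_y = 9/2  [2·N = B+C = (0, 8)+(1, 1)]
   so N = (1/2, 9/2)

A = (10, 0)
N = (1/2, 9/2)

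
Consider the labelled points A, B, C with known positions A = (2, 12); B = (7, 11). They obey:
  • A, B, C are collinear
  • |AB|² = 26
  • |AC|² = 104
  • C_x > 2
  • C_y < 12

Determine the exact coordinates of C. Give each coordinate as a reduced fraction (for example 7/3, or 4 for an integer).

1. C_x = 12  [[A, B, C are collinear ⇒ 1x+5y-62=0] ∩ [|C−(2, 12)|²=104]]
2. C_y = 10  [[A, B, C are collinear ⇒ 1x+5y-62=0] ∩ [|C−(2, 12)|²=104]]
   so C = (12, 10)

C = (12, 10)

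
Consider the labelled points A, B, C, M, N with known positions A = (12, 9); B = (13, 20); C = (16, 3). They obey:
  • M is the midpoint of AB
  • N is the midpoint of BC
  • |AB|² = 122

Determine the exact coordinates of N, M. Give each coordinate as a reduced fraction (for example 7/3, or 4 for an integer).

N = (29/2, 23/2)
M = (25/2, 29/2)

1. M_x = 25/2  [2·M = A+B = (12, 9)+(13, 20)]
2. M_y = 29/2  [2·M = A+B = (12, 9)+(13, 20)]
   so M = (25/2, 29/2)
3. N_x = 29/2  [2·N = B+C = (13, 20)+(16, 3)]
4. N_y = 23/2  [2·N = B+C = (13, 20)+(16, 3)]
   so N = (29/2, 23/2)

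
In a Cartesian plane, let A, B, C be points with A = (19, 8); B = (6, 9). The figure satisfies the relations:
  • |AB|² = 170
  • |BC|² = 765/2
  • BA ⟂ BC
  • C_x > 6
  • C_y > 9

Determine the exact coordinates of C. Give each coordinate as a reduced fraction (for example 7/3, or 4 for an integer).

1. C_x = 15/2  [[BA ⟂ BC ⇒ 13x-1y-69=0] ∩ [|C−(6, 9)|²=765/2]]
2. C_y = 57/2  [[BA ⟂ BC ⇒ 13x-1y-69=0] ∩ [|C−(6, 9)|²=765/2]]
   so C = (15/2, 57/2)

C = (15/2, 57/2)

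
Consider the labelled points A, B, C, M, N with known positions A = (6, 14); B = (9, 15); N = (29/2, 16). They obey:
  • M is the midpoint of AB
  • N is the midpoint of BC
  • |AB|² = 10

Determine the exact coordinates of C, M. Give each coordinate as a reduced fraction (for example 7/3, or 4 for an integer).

1. M_x = 15/2  [2·M = A+B = (6, 14)+(9, 15)]
2. M_y = 29/2  [2·M = A+B = (6, 14)+(9, 15)]
   so M = (15/2, 29/2)
3. C_x = 20  [C = 2·N−B = 2·(29/2, 16)−(9, 15)]
4. C_y = 17  [C = 2·N−B = 2·(29/2, 16)−(9, 15)]
   so C = (20, 17)

C = (20, 17)
M = (15/2, 29/2)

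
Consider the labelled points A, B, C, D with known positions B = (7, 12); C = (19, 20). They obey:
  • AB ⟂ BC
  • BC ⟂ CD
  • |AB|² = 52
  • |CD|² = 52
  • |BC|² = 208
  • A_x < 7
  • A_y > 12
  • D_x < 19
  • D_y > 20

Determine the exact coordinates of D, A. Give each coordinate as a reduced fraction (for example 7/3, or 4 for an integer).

1. D_x = 15  [[BC ⟂ CD ⇒ 12x+8y-388=0] ∩ [|D−(19, 20)|²=52]]
2. D_y = 26  [[BC ⟂ CD ⇒ 12x+8y-388=0] ∩ [|D−(19, 20)|²=52]]
   so D = (15, 26)
3. A_x = 3  [[AB ⟂ BC ⇒ -12x-8y+180=0] ∩ [|A−(7, 12)|²=52]]
4. A_y = 18  [[AB ⟂ BC ⇒ -12x-8y+180=0] ∩ [|A−(7, 12)|²=52]]
   so A = (3, 18)

D = (15, 26)
A = (3, 18)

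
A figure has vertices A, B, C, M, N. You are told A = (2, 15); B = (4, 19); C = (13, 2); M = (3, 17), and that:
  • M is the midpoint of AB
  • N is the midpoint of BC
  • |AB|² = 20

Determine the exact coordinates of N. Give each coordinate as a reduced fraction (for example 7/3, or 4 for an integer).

1. N_x = 17/2  [2·N = B+C = (4, 19)+(13, 2)]
2. N_y = 21/2  [2·N = B+C = (4, 19)+(13, 2)]
   so N = (17/2, 21/2)

N = (17/2, 21/2)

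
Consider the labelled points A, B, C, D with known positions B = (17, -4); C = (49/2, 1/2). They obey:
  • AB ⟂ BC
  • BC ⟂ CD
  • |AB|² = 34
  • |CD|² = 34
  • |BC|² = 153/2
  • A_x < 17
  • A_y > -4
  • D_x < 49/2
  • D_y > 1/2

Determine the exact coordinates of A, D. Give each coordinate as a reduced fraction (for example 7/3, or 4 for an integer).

1. A_x = 14  [[AB ⟂ BC ⇒ -15/2x-9/2y+219/2=0] ∩ [|A−(17, -4)|²=34]]
2. A_y = 1  [[AB ⟂ BC ⇒ -15/2x-9/2y+219/2=0] ∩ [|A−(17, -4)|²=34]]
   so A = (14, 1)
3. D_x = 43/2  [[BC ⟂ CD ⇒ 15/2x+9/2y-186=0] ∩ [|D−(49/2, 1/2)|²=34]]
4. D_y = 11/2  [[BC ⟂ CD ⇒ 15/2x+9/2y-186=0] ∩ [|D−(49/2, 1/2)|²=34]]
   so D = (43/2, 11/2)

A = (14, 1)
D = (43/2, 11/2)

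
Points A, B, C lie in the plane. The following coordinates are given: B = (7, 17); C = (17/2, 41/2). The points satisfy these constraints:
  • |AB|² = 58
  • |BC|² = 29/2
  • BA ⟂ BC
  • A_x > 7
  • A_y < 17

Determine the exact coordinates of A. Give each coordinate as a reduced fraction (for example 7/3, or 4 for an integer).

1. A_x = 14  [[BA ⟂ BC ⇒ 3/2x+7/2y-70=0] ∩ [|A−(7, 17)|²=58]]
2. A_y = 14  [[BA ⟂ BC ⇒ 3/2x+7/2y-70=0] ∩ [|A−(7, 17)|²=58]]
   so A = (14, 14)

A = (14, 14)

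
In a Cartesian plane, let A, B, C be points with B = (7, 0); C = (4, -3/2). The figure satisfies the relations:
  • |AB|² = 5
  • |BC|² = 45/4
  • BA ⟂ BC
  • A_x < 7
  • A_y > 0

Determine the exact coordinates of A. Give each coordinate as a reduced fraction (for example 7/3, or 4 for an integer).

A = (6, 2)

1. A_x = 6  [[BA ⟂ BC ⇒ -3x-3/2y+21=0] ∩ [|A−(7, 0)|²=5]]
2. A_y = 2  [[BA ⟂ BC ⇒ -3x-3/2y+21=0] ∩ [|A−(7, 0)|²=5]]
   so A = (6, 2)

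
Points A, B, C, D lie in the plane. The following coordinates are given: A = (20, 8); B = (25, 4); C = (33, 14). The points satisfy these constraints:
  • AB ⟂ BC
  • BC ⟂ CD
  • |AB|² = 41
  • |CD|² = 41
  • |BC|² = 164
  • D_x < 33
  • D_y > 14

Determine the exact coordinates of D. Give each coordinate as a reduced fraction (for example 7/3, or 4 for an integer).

D = (28, 18)

1. D_x = 28  [[BC ⟂ CD ⇒ 8x+10y-404=0] ∩ [|D−(33, 14)|²=41]]
2. D_y = 18  [[BC ⟂ CD ⇒ 8x+10y-404=0] ∩ [|D−(33, 14)|²=41]]
   so D = (28, 18)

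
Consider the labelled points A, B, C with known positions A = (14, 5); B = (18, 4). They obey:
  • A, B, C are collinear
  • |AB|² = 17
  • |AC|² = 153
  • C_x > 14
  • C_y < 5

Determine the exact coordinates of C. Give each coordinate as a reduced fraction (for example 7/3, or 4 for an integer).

1. C_x = 26  [[A, B, C are collinear ⇒ 1x+4y-34=0] ∩ [|C−(14, 5)|²=153]]
2. C_y = 2  [[A, B, C are collinear ⇒ 1x+4y-34=0] ∩ [|C−(14, 5)|²=153]]
   so C = (26, 2)

C = (26, 2)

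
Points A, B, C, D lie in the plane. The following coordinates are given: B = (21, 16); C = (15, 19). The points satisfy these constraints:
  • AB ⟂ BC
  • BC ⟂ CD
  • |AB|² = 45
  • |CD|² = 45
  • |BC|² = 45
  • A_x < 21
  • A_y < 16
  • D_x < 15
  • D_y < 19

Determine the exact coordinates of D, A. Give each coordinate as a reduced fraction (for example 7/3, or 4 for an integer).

D = (12, 13)
A = (18, 10)

1. D_x = 12  [[BC ⟂ CD ⇒ -6x+3y+33=0] ∩ [|D−(15, 19)|²=45]]
2. D_y = 13  [[BC ⟂ CD ⇒ -6x+3y+33=0] ∩ [|D−(15, 19)|²=45]]
   so D = (12, 13)
3. A_x = 18  [[AB ⟂ BC ⇒ 6x-3y-78=0] ∩ [|A−(21, 16)|²=45]]
4. A_y = 10  [[AB ⟂ BC ⇒ 6x-3y-78=0] ∩ [|A−(21, 16)|²=45]]
   so A = (18, 10)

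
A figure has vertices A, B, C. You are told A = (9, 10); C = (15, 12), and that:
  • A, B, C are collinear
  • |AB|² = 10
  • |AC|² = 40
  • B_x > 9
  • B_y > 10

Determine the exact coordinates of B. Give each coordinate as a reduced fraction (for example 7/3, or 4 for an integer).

1. B_x = 12  [[A, B, C are collinear ⇒ 2x-6y+42=0] ∩ [|B−(9, 10)|²=10]]
2. B_y = 11  [[A, B, C are collinear ⇒ 2x-6y+42=0] ∩ [|B−(9, 10)|²=10]]
   so B = (12, 11)

B = (12, 11)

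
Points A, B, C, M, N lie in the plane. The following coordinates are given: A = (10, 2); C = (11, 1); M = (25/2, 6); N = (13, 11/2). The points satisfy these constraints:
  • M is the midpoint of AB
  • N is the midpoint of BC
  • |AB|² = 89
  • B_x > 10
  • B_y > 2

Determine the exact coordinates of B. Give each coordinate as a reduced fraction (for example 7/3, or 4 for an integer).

B = (15, 10)

1. B_x = 15  [B = 2·M−A = 2·(25/2, 6)−(10, 2)]
2. B_y = 10  [B = 2·M−A = 2·(25/2, 6)−(10, 2)]
   so B = (15, 10)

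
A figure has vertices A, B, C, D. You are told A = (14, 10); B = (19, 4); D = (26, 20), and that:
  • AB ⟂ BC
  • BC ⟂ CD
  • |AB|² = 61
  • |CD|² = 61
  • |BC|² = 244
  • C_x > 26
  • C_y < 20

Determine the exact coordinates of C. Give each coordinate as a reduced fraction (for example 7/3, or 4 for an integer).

C = (31, 14)

1. C_x = 31  [[AB ⟂ BC ⇒ 5x-6y-71=0] ∩ [|C−(26, 20)|²=61]]
2. C_y = 14  [[AB ⟂ BC ⇒ 5x-6y-71=0] ∩ [|C−(26, 20)|²=61]]
   so C = (31, 14)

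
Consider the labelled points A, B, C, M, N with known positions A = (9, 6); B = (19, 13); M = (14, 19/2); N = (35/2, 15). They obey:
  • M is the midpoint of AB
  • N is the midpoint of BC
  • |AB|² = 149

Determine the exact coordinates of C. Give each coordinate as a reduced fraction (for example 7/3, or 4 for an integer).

C = (16, 17)

1. C_x = 16  [C = 2·N−B = 2·(35/2, 15)−(19, 13)]
2. C_y = 17  [C = 2·N−B = 2·(35/2, 15)−(19, 13)]
   so C = (16, 17)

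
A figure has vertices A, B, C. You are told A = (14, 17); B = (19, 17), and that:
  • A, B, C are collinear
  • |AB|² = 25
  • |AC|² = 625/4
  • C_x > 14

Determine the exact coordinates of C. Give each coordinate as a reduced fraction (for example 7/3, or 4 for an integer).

1. C_x = 53/2  [[A, B, C are collinear ⇒ 5y-85=0] ∩ [|C−(14, 17)|²=625/4]]
2. C_y = 17  [[A, B, C are collinear ⇒ 5y-85=0] ∩ [|C−(14, 17)|²=625/4]]
   so C = (53/2, 17)

C = (53/2, 17)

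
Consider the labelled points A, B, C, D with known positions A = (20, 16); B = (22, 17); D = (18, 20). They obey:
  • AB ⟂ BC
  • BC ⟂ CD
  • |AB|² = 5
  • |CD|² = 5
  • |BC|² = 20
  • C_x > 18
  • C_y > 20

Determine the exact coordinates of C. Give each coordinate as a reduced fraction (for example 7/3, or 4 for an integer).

1. C_x = 20  [[AB ⟂ BC ⇒ 2x+1y-61=0] ∩ [|C−(18, 20)|²=5]]
2. C_y = 21  [[AB ⟂ BC ⇒ 2x+1y-61=0] ∩ [|C−(18, 20)|²=5]]
   so C = (20, 21)

C = (20, 21)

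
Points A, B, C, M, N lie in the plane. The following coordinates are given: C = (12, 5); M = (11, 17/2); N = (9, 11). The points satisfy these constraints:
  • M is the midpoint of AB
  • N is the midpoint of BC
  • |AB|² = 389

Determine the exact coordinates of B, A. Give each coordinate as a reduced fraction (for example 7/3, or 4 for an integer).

B = (6, 17)
A = (16, 0)

1. B_x = 6  [B = 2·N−C = 2·(9, 11)−(12, 5)]
2. B_y = 17  [B = 2·N−C = 2·(9, 11)−(12, 5)]
   so B = (6, 17)
3. A_x = 16  [A = 2·M−B = 2·(11, 17/2)−(6, 17)]
4. A_y = 0  [A = 2·M−B = 2·(11, 17/2)−(6, 17)]
   so A = (16, 0)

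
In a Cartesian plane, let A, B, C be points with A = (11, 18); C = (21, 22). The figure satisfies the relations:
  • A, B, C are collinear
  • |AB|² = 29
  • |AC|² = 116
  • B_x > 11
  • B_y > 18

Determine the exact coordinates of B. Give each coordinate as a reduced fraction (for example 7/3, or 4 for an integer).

1. B_x = 16  [[A, B, C are collinear ⇒ 4x-10y+136=0] ∩ [|B−(11, 18)|²=29]]
2. B_y = 20  [[A, B, C are collinear ⇒ 4x-10y+136=0] ∩ [|B−(11, 18)|²=29]]
   so B = (16, 20)

B = (16, 20)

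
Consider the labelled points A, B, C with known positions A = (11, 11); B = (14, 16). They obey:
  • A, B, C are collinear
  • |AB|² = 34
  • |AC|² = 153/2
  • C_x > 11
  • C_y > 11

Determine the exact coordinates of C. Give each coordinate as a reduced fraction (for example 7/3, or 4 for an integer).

1. C_x = 31/2  [[A, B, C are collinear ⇒ -5x+3y+22=0] ∩ [|C−(11, 11)|²=153/2]]
2. C_y = 37/2  [[A, B, C are collinear ⇒ -5x+3y+22=0] ∩ [|C−(11, 11)|²=153/2]]
   so C = (31/2, 37/2)

C = (31/2, 37/2)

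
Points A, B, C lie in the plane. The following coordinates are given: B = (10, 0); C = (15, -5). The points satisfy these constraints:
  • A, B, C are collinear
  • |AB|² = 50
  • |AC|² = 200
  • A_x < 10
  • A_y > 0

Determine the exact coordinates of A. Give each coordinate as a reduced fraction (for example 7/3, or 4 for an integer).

A = (5, 5)

1. A_x = 5  [[A, B, C are collinear ⇒ 5x+5y-50=0] ∩ [|A−(10, 0)|²=50]]
2. A_y = 5  [[A, B, C are collinear ⇒ 5x+5y-50=0] ∩ [|A−(10, 0)|²=50]]
   so A = (5, 5)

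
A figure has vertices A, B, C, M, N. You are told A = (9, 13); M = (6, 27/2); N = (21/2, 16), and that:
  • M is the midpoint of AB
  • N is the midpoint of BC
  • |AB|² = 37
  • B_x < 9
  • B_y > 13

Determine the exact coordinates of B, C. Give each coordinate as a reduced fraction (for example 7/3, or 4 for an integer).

1. B_x = 3  [B = 2·M−A = 2·(6, 27/2)−(9, 13)]
2. B_y = 14  [B = 2·M−A = 2·(6, 27/2)−(9, 13)]
   so B = (3, 14)
3. C_x = 18  [C = 2·N−B = 2·(21/2, 16)−(3, 14)]
4. C_y = 18  [C = 2·N−B = 2·(21/2, 16)−(3, 14)]
   so C = (18, 18)

B = (3, 14)
C = (18, 18)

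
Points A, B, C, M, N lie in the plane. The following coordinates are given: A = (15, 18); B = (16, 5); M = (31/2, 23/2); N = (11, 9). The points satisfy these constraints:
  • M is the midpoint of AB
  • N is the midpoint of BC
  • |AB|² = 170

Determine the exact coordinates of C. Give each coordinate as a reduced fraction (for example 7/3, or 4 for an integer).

1. C_x = 6  [C = 2·N−B = 2·(11, 9)−(16, 5)]
2. C_y = 13  [C = 2·N−B = 2·(11, 9)−(16, 5)]
   so C = (6, 13)

C = (6, 13)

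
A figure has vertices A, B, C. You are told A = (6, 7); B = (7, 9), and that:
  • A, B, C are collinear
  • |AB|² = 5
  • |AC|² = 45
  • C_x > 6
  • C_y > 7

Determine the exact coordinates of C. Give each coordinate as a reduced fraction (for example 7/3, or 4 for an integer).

C = (9, 13)

1. C_x = 9  [[A, B, C are collinear ⇒ -2x+1y+5=0] ∩ [|C−(6, 7)|²=45]]
2. C_y = 13  [[A, B, C are collinear ⇒ -2x+1y+5=0] ∩ [|C−(6, 7)|²=45]]
   so C = (9, 13)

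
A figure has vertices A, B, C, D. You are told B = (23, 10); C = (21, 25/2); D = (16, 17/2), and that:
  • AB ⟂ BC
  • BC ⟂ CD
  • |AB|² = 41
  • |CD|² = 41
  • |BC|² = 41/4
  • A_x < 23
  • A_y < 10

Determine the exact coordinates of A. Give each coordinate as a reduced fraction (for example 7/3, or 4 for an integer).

A = (18, 6)

1. A_x = 18  [[AB ⟂ BC ⇒ 2x-5/2y-21=0] ∩ [|A−(23, 10)|²=41]]
2. A_y = 6  [[AB ⟂ BC ⇒ 2x-5/2y-21=0] ∩ [|A−(23, 10)|²=41]]
   so A = (18, 6)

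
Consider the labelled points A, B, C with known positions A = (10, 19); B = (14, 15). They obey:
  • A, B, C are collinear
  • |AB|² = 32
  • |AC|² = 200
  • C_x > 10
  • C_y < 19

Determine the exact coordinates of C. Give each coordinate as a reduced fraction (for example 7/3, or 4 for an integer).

1. C_x = 20  [[A, B, C are collinear ⇒ 4x+4y-116=0] ∩ [|C−(10, 19)|²=200]]
2. C_y = 9  [[A, B, C are collinear ⇒ 4x+4y-116=0] ∩ [|C−(10, 19)|²=200]]
   so C = (20, 9)

C = (20, 9)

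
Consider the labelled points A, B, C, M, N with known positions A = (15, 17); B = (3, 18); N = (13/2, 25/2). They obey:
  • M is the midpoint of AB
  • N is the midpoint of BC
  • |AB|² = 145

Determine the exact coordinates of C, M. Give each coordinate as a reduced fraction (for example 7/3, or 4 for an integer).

1. M_x = 9  [2·M = A+B = (15, 17)+(3, 18)]
2. M_y = 35/2  [2·M = A+B = (15, 17)+(3, 18)]
   so M = (9, 35/2)
3. C_x = 10  [C = 2·N−B = 2·(13/2, 25/2)−(3, 18)]
4. C_y = 7  [C = 2·N−B = 2·(13/2, 25/2)−(3, 18)]
   so C = (10, 7)

C = (10, 7)
M = (9, 35/2)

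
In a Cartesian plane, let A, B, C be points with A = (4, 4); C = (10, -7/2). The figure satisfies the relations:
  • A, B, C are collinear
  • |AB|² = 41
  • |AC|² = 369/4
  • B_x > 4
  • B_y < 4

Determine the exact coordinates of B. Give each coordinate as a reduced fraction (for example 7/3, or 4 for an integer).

1. B_x = 8  [[A, B, C are collinear ⇒ -15/2x-6y+54=0] ∩ [|B−(4, 4)|²=41]]
2. B_y = -1  [[A, B, C are collinear ⇒ -15/2x-6y+54=0] ∩ [|B−(4, 4)|²=41]]
   so B = (8, -1)

B = (8, -1)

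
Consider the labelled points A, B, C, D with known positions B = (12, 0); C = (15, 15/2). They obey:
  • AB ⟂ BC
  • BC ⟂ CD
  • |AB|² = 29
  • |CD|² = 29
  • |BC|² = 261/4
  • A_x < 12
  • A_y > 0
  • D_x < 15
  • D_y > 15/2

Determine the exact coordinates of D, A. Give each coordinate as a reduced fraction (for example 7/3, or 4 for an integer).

1. D_x = 10  [[BC ⟂ CD ⇒ 3x+15/2y-405/4=0] ∩ [|D−(15, 15/2)|²=29]]
2. D_y = 19/2  [[BC ⟂ CD ⇒ 3x+15/2y-405/4=0] ∩ [|D−(15, 15/2)|²=29]]
   so D = (10, 19/2)
3. A_x = 7  [[AB ⟂ BC ⇒ -3x-15/2y+36=0] ∩ [|A−(12, 0)|²=29]]
4. A_y = 2  [[AB ⟂ BC ⇒ -3x-15/2y+36=0] ∩ [|A−(12, 0)|²=29]]
   so A = (7, 2)

D = (10, 19/2)
A = (7, 2)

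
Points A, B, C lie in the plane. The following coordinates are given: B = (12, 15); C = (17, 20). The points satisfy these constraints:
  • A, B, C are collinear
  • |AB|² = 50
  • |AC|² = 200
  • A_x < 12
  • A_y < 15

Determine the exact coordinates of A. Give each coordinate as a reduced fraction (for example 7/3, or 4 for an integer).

1. A_x = 7  [[A, B, C are collinear ⇒ -5x+5y-15=0] ∩ [|A−(12, 15)|²=50]]
2. A_y = 10  [[A, B, C are collinear ⇒ -5x+5y-15=0] ∩ [|A−(12, 15)|²=50]]
   so A = (7, 10)

A = (7, 10)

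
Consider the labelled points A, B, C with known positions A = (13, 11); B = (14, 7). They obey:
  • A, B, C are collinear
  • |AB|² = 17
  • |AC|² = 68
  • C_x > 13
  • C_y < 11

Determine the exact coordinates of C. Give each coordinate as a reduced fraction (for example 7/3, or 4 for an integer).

C = (15, 3)

1. C_x = 15  [[A, B, C are collinear ⇒ 4x+1y-63=0] ∩ [|C−(13, 11)|²=68]]
2. C_y = 3  [[A, B, C are collinear ⇒ 4x+1y-63=0] ∩ [|C−(13, 11)|²=68]]
   so C = (15, 3)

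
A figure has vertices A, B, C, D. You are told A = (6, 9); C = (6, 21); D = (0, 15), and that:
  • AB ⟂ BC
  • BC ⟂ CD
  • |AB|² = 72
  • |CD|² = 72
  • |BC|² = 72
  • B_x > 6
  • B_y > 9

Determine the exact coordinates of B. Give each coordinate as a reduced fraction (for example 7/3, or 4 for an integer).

B = (12, 15)

1. B_x = 12  [[BC ⟂ CD ⇒ 6x+6y-162=0] ∩ [|B−(6, 9)|²=72]]
2. B_y = 15  [[BC ⟂ CD ⇒ 6x+6y-162=0] ∩ [|B−(6, 9)|²=72]]
   so B = (12, 15)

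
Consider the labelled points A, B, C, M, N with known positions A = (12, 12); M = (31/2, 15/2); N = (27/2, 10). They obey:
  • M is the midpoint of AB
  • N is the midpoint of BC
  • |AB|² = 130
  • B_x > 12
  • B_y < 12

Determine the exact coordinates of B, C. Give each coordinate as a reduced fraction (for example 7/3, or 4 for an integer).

B = (19, 3)
C = (8, 17)

1. B_x = 19  [B = 2·M−A = 2·(31/2, 15/2)−(12, 12)]
2. B_y = 3  [B = 2·M−A = 2·(31/2, 15/2)−(12, 12)]
   so B = (19, 3)
3. C_x = 8  [C = 2·N−B = 2·(27/2, 10)−(19, 3)]
4. C_y = 17  [C = 2·N−B = 2·(27/2, 10)−(19, 3)]
   so C = (8, 17)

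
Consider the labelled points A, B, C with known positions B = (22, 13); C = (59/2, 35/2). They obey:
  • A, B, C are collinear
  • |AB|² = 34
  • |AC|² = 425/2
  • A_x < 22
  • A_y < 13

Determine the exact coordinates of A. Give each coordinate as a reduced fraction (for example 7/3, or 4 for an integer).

1. A_x = 17  [[A, B, C are collinear ⇒ -9/2x+15/2y+3/2=0] ∩ [|A−(22, 13)|²=34]]
2. A_y = 10  [[A, B, C are collinear ⇒ -9/2x+15/2y+3/2=0] ∩ [|A−(22, 13)|²=34]]
   so A = (17, 10)

A = (17, 10)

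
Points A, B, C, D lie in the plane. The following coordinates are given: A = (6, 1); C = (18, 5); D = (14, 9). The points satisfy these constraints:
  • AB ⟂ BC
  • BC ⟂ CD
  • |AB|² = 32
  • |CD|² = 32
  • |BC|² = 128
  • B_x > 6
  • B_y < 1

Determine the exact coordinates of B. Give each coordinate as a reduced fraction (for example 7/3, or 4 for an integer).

B = (10, -3)

1. B_x = 10  [[BC ⟂ CD ⇒ 4x-4y-52=0] ∩ [|B−(6, 1)|²=32]]
2. B_y = -3  [[BC ⟂ CD ⇒ 4x-4y-52=0] ∩ [|B−(6, 1)|²=32]]
   so B = (10, -3)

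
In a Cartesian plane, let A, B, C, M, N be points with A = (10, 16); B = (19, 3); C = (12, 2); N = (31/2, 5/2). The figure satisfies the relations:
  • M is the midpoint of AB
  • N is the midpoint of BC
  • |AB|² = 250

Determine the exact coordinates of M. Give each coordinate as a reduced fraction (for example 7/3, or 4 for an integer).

1. M_x = 29/2  [2·M = A+B = (10, 16)+(19, 3)]
2. M_y = 19/2  [2·M = A+B = (10, 16)+(19, 3)]
   so M = (29/2, 19/2)

M = (29/2, 19/2)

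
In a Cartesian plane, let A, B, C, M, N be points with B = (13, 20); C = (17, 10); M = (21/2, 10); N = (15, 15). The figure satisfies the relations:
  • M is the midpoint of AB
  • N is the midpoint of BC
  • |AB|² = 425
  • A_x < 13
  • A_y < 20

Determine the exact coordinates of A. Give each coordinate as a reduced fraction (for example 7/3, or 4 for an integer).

1. A_x = 8  [A = 2·M−B = 2·(21/2, 10)−(13, 20)]
2. A_y = 0  [A = 2·M−B = 2·(21/2, 10)−(13, 20)]
   so A = (8, 0)

A = (8, 0)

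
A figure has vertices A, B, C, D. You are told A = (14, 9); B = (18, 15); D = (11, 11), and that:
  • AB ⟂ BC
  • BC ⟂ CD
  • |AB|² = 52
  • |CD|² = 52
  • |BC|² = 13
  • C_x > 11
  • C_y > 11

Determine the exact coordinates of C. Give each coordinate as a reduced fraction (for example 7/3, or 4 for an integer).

C = (15, 17)

1. C_x = 15  [[AB ⟂ BC ⇒ 4x+6y-162=0] ∩ [|C−(11, 11)|²=52]]
2. C_y = 17  [[AB ⟂ BC ⇒ 4x+6y-162=0] ∩ [|C−(11, 11)|²=52]]
   so C = (15, 17)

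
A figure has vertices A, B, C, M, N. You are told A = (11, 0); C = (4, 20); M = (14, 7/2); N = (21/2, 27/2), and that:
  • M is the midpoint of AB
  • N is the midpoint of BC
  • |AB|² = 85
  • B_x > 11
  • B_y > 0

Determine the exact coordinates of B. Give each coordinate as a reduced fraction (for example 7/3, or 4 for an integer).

B = (17, 7)

1. B_x = 17  [B = 2·M−A = 2·(14, 7/2)−(11, 0)]
2. B_y = 7  [B = 2·M−A = 2·(14, 7/2)−(11, 0)]
   so B = (17, 7)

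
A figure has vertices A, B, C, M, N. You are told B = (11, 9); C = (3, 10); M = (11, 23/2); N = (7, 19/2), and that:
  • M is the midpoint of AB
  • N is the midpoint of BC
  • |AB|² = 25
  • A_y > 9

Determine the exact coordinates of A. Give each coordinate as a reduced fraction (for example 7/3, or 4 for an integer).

A = (11, 14)

1. A_x = 11  [A = 2·M−B = 2·(11, 23/2)−(11, 9)]
2. A_y = 14  [A = 2·M−B = 2·(11, 23/2)−(11, 9)]
   so A = (11, 14)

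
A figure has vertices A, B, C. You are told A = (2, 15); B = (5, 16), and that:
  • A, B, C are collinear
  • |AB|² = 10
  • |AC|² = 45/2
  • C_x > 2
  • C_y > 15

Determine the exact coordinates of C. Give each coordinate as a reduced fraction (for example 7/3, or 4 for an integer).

1. C_x = 13/2  [[A, B, C are collinear ⇒ -1x+3y-43=0] ∩ [|C−(2, 15)|²=45/2]]
2. C_y = 33/2  [[A, B, C are collinear ⇒ -1x+3y-43=0] ∩ [|C−(2, 15)|²=45/2]]
   so C = (13/2, 33/2)

C = (13/2, 33/2)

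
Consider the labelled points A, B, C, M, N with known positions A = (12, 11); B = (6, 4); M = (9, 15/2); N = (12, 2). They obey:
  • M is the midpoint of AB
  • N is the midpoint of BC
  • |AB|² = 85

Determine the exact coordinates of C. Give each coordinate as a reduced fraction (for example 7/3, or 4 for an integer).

C = (18, 0)

1. C_x = 18  [C = 2·N−B = 2·(12, 2)−(6, 4)]
2. C_y = 0  [C = 2·N−B = 2·(12, 2)−(6, 4)]
   so C = (18, 0)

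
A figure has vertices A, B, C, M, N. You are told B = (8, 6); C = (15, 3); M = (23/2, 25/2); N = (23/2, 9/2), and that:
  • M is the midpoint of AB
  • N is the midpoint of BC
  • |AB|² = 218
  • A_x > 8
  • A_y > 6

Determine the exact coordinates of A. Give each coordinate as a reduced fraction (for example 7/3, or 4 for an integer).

1. A_x = 15  [A = 2·M−B = 2·(23/2, 25/2)−(8, 6)]
2. A_y = 19  [A = 2·M−B = 2·(23/2, 25/2)−(8, 6)]
   so A = (15, 19)

A = (15, 19)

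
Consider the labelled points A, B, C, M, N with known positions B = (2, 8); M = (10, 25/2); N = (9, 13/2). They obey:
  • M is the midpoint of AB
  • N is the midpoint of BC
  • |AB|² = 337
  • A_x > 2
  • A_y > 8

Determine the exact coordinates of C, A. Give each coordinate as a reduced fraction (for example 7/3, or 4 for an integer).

C = (16, 5)
A = (18, 17)

1. A_x = 18  [A = 2·M−B = 2·(10, 25/2)−(2, 8)]
2. A_y = 17  [A = 2·M−B = 2·(10, 25/2)−(2, 8)]
   so A = (18, 17)
3. C_x = 16  [C = 2·N−B = 2·(9, 13/2)−(2, 8)]
4. C_y = 5  [C = 2·N−B = 2·(9, 13/2)−(2, 8)]
   so C = (16, 5)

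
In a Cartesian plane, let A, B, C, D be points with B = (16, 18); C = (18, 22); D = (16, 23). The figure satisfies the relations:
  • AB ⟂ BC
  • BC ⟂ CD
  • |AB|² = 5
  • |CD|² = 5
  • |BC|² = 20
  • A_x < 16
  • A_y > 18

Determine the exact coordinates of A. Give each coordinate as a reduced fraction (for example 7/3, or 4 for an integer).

A = (14, 19)

1. A_x = 14  [[AB ⟂ BC ⇒ -2x-4y+104=0] ∩ [|A−(16, 18)|²=5]]
2. A_y = 19  [[AB ⟂ BC ⇒ -2x-4y+104=0] ∩ [|A−(16, 18)|²=5]]
   so A = (14, 19)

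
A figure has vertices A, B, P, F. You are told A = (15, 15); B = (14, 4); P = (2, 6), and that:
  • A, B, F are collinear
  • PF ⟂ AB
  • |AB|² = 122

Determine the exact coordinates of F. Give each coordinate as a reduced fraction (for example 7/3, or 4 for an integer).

1. F_x = 859/61  [[A, B, F are collinear ⇒ 11x-1y-150=0] ∩ [PF ⟂ AB ⇒ -1x-11y+68=0]]
2. F_y = 299/61  [[A, B, F are collinear ⇒ 11x-1y-150=0] ∩ [PF ⟂ AB ⇒ -1x-11y+68=0]]
   so F = (859/61, 299/61)

F = (859/61, 299/61)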